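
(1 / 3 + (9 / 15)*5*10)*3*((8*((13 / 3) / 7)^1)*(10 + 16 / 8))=5408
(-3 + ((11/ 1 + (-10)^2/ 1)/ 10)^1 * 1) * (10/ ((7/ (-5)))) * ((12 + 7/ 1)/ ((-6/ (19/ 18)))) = 5415/ 28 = 193.39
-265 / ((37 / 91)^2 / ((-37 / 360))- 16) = 2194465 / 145816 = 15.05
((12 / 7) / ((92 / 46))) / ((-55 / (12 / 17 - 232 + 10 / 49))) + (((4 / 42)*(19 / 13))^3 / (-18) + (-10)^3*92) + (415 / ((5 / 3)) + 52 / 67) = -1052463274432960079 / 11471411636685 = -91746.62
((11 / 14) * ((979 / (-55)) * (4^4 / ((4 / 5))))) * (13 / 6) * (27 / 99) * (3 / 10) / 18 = -4628 / 105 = -44.08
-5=-5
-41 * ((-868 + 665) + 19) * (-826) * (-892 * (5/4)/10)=694794856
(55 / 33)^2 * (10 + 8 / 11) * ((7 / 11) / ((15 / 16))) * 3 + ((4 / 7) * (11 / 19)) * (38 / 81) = 4173688 / 68607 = 60.83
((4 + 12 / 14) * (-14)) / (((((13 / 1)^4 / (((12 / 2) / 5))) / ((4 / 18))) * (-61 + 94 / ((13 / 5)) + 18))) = 272 / 2932995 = 0.00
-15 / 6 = -5 / 2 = -2.50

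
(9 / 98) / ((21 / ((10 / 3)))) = 5 / 343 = 0.01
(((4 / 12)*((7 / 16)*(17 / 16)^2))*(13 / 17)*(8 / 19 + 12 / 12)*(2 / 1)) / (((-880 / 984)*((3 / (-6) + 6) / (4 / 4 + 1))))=-1712529 / 11770880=-0.15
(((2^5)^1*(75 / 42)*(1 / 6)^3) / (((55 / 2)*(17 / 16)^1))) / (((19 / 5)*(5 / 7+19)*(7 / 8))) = 6400 / 46334673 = 0.00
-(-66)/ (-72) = -11/ 12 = -0.92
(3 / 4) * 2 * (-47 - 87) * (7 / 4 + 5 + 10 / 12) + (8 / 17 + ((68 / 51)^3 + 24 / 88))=-30720869 / 20196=-1521.14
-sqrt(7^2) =-7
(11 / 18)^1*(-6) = -11 / 3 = -3.67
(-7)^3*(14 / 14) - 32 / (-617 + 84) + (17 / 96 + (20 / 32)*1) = -17506511 / 51168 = -342.14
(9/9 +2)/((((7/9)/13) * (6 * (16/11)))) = 1287/224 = 5.75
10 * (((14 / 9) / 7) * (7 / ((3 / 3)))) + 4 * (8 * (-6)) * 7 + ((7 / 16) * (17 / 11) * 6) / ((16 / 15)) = -16785853 / 12672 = -1324.64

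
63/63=1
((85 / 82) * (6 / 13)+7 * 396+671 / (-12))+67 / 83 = 1442564239 / 530868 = 2717.37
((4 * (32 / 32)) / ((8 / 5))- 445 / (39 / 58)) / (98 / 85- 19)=4371125 / 118326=36.94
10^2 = 100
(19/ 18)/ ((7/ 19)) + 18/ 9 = 613/ 126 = 4.87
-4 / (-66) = 2 / 33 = 0.06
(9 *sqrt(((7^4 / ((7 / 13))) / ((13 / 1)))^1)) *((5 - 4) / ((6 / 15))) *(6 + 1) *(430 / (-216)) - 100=-5906.87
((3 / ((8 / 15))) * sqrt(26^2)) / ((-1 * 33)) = -195 / 44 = -4.43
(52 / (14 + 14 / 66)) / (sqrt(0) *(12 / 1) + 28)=429 / 3283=0.13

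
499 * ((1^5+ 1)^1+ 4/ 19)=20958/ 19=1103.05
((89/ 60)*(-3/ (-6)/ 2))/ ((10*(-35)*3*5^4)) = -89/ 157500000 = -0.00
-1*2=-2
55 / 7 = 7.86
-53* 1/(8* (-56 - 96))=53/1216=0.04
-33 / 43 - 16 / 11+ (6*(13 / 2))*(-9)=-167074 / 473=-353.22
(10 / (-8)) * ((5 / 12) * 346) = -4325 / 24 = -180.21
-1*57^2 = -3249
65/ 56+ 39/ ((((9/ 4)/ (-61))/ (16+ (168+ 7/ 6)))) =-98673991/ 504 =-195781.73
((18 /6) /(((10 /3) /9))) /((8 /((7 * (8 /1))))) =567 /10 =56.70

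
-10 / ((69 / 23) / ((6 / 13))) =-20 / 13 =-1.54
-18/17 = -1.06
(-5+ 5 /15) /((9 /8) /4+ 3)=-1.42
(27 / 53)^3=0.13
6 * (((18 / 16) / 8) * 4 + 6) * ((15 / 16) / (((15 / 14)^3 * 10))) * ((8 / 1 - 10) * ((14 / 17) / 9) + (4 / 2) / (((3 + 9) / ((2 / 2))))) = -2401 / 48960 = -0.05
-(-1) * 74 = 74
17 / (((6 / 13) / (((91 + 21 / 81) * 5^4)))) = 170170000 / 81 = 2100864.20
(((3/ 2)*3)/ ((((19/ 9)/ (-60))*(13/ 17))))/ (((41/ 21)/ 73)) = -63328230/ 10127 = -6253.40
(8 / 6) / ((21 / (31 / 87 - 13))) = -4400 / 5481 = -0.80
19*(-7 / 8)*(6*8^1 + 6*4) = -1197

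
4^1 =4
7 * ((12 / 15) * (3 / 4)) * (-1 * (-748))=15708 / 5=3141.60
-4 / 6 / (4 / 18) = -3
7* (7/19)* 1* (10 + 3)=637/19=33.53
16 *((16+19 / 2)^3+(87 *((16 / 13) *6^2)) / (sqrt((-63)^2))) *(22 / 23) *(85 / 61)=45313035900 / 127673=354914.79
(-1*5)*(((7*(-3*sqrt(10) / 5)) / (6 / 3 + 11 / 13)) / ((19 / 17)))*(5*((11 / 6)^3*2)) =10295285*sqrt(10) / 25308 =1286.41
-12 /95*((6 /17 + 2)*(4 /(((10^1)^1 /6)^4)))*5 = -31104 /40375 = -0.77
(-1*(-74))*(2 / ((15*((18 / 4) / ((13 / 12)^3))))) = 81289 / 29160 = 2.79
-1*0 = 0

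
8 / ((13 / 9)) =72 / 13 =5.54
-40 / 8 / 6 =-5 / 6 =-0.83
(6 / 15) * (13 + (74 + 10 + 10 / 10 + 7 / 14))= 197 / 5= 39.40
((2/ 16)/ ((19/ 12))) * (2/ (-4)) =-0.04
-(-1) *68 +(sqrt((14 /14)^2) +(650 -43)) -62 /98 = 33093 /49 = 675.37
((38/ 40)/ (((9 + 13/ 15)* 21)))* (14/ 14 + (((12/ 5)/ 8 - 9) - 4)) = -2223/ 41440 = -0.05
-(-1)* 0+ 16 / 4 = 4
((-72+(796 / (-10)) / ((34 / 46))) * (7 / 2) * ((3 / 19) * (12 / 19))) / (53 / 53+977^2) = -962262 / 14644876525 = -0.00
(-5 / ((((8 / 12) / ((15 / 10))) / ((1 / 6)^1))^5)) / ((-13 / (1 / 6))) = 405 / 851968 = 0.00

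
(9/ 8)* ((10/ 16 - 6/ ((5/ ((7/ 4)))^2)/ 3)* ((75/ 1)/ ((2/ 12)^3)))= 6925.50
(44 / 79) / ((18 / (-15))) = -110 / 237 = -0.46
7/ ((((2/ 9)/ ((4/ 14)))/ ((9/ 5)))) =16.20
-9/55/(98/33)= -27/490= -0.06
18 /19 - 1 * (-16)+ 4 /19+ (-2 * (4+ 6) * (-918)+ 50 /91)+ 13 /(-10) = 317728083 /17290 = 18376.41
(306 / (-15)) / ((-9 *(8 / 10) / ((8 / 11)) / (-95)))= -6460 / 33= -195.76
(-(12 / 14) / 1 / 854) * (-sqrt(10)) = 3 * sqrt(10) / 2989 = 0.00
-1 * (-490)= 490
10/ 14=5/ 7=0.71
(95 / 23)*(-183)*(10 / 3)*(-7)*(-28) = -11358200 / 23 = -493834.78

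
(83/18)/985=83/17730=0.00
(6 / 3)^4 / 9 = 16 / 9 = 1.78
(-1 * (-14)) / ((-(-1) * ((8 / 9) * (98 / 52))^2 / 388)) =1327833 / 686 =1935.62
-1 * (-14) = 14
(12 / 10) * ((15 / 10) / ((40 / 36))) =81 / 50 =1.62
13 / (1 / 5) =65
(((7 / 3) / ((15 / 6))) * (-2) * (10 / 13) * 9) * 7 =-1176 / 13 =-90.46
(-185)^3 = -6331625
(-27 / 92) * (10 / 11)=-135 / 506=-0.27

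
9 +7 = 16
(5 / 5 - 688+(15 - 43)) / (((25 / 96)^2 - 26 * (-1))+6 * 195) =-6589440 / 11022961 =-0.60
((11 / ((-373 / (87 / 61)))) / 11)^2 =7569 / 517699009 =0.00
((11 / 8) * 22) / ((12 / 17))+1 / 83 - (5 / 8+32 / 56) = 1162087 / 27888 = 41.67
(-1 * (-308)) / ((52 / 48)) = 3696 / 13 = 284.31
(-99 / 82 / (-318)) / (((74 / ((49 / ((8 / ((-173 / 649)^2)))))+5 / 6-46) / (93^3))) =116781036767703 / 4774857895306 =24.46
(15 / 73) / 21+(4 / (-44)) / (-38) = 2601 / 213598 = 0.01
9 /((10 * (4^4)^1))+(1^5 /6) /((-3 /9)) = -1271 /2560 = -0.50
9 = 9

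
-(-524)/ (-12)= -131/ 3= -43.67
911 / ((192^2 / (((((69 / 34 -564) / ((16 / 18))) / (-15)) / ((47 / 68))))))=5802159 / 3850240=1.51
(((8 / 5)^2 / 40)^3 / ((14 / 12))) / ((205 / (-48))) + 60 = 60.00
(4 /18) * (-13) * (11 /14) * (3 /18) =-143 /378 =-0.38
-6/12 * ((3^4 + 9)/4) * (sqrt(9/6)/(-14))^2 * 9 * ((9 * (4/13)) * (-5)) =54675/5096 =10.73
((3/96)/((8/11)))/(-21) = -11/5376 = -0.00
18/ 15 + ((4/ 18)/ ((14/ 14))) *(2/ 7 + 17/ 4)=1391/ 630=2.21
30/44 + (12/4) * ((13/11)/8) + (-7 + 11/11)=-39/8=-4.88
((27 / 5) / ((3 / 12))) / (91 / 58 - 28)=-2088 / 2555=-0.82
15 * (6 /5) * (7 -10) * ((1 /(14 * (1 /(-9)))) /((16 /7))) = 243 /16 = 15.19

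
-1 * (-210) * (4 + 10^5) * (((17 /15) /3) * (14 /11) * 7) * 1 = 2332493296 /33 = 70681615.03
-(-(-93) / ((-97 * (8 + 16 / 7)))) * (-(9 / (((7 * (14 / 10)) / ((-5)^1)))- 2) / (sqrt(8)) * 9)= 30039 * sqrt(2) / 21728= 1.96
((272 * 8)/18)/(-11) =-1088/99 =-10.99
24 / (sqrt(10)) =12*sqrt(10) / 5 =7.59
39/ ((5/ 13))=507/ 5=101.40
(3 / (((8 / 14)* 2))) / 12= 7 / 32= 0.22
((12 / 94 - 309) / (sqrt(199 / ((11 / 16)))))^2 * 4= 2318176179 / 1758364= 1318.37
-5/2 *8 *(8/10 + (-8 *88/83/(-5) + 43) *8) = -594896/83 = -7167.42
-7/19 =-0.37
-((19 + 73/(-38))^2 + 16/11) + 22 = -4306867/15884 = -271.14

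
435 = 435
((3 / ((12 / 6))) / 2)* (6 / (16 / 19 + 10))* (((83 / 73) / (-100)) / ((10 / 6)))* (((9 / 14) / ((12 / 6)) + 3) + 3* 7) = -28996299 / 421064000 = -0.07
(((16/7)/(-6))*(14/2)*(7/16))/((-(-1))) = -1.17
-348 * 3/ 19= -1044/ 19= -54.95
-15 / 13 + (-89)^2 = 7919.85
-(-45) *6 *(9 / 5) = 486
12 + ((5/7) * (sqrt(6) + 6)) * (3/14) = 15 * sqrt(6)/98 + 633/49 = 13.29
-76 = -76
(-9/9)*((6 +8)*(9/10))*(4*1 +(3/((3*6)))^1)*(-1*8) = 420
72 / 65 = 1.11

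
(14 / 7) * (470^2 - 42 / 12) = 441793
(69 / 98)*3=207 / 98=2.11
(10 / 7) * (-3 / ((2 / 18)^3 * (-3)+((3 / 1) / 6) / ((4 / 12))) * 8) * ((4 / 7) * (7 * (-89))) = 41523840 / 5089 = 8159.53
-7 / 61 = -0.11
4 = 4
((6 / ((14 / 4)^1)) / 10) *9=54 / 35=1.54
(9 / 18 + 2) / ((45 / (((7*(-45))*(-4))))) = 70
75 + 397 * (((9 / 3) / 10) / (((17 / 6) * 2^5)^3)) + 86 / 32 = 15633591197 / 201236480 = 77.69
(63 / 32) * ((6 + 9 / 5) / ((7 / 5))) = 351 / 32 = 10.97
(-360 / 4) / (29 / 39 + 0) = -3510 / 29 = -121.03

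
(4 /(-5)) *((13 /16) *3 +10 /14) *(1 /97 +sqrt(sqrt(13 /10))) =-353 *10^(3 /4) *13^(1 /4) /1400-353 /13580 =-2.72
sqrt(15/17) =0.94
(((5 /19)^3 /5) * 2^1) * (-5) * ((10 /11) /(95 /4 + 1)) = -10000 /7469451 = -0.00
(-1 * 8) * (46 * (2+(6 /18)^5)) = -179216 /243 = -737.51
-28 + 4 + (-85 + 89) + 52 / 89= -1728 / 89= -19.42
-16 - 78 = -94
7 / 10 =0.70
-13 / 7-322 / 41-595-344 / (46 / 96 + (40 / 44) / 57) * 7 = -5468.22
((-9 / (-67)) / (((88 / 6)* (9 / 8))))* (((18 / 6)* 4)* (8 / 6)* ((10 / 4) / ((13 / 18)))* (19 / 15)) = 5472 / 9581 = 0.57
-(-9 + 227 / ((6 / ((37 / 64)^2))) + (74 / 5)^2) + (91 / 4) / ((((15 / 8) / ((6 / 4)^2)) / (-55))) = -1059339251 / 614400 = -1724.18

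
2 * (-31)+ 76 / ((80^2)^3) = -4063231999981 / 65536000000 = -62.00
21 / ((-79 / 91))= -24.19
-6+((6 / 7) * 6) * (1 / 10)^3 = -10491 / 1750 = -5.99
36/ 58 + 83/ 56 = 3415/ 1624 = 2.10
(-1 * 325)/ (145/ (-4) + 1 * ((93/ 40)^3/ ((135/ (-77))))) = 7.49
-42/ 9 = -14/ 3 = -4.67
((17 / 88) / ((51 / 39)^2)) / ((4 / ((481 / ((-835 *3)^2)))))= 81289 / 37549749600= 0.00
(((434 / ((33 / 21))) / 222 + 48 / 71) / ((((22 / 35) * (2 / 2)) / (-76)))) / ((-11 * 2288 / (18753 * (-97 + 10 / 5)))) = -65735022014725 / 4000038328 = -16433.60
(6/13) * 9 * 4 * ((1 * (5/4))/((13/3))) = 810/169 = 4.79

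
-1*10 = -10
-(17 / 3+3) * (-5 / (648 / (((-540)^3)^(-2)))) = 13 / 4820130755942400000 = 0.00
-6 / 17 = -0.35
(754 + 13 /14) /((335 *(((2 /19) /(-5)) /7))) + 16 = -196523 /268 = -733.29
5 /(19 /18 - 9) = -90 /143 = -0.63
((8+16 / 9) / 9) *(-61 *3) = -5368 / 27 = -198.81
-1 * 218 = -218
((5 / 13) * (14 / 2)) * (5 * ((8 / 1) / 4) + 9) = 665 / 13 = 51.15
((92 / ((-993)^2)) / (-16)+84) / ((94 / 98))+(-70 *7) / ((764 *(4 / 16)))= 3009918301439 / 35407047492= 85.01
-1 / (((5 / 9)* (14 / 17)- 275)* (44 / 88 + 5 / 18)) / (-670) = -1377 / 197003450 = -0.00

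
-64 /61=-1.05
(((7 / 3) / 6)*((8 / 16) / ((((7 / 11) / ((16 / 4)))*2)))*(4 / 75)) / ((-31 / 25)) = -22 / 837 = -0.03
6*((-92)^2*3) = 152352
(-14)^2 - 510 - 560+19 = -855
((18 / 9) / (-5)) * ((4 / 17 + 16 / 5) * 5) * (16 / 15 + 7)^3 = -1034591624 / 286875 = -3606.42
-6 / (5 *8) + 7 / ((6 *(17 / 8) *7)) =-73 / 1020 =-0.07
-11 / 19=-0.58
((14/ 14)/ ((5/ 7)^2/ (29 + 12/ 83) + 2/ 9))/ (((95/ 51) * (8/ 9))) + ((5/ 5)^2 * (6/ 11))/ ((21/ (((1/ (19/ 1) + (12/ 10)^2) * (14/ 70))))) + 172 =65298116067453/ 374143231000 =174.53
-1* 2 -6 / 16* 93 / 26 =-695 / 208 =-3.34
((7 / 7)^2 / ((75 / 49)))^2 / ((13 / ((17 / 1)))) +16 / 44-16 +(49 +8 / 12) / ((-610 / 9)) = -1551589711 / 98133750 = -15.81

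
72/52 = 18/13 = 1.38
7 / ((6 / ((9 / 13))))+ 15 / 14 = 171 / 91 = 1.88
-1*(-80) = 80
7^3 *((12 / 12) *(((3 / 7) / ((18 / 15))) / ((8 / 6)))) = 735 / 8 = 91.88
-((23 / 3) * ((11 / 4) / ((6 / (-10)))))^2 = -1234.74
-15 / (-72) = 5 / 24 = 0.21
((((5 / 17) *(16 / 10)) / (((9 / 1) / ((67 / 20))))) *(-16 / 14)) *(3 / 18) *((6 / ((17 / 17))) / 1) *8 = -8576 / 5355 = -1.60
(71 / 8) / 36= 71 / 288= 0.25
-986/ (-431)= 986/ 431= 2.29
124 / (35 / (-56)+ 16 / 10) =4960 / 39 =127.18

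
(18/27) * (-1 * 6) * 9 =-36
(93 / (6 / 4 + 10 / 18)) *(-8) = -13392 / 37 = -361.95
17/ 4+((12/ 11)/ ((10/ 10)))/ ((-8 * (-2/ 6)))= 205/ 44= 4.66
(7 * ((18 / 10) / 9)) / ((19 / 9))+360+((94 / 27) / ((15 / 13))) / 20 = 27764639 / 76950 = 360.81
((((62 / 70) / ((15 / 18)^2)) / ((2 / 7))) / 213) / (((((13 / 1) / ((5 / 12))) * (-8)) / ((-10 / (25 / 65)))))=31 / 14200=0.00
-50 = -50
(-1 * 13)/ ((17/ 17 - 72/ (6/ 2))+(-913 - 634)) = 13/ 1570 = 0.01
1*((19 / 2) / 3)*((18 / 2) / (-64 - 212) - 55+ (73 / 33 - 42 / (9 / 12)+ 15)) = -5411941 / 18216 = -297.10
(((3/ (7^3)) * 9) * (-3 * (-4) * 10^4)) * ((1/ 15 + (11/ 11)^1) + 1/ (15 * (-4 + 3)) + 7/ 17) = 77760000/ 5831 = 13335.62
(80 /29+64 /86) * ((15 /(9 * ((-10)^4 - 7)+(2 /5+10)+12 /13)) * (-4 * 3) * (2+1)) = -153316800 /7290761327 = -0.02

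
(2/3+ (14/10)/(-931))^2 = 1760929/3980025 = 0.44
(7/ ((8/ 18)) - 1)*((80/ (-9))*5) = -5900/ 9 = -655.56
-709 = -709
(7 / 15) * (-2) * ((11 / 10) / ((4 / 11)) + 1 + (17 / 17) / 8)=-581 / 150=-3.87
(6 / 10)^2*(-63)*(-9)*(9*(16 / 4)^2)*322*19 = 4495702176 / 25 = 179828087.04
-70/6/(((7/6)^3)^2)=-77760/16807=-4.63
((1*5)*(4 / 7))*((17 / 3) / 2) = 170 / 21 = 8.10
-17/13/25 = -17/325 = -0.05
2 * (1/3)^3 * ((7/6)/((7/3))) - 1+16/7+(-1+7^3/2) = 64949/378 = 171.82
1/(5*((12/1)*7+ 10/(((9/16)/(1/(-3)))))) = 27/10540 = 0.00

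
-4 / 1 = -4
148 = 148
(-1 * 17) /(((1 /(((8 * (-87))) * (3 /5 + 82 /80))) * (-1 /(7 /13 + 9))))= -183396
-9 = -9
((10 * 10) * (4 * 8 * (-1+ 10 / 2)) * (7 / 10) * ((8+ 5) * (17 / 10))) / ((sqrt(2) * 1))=99008 * sqrt(2)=140018.46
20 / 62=10 / 31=0.32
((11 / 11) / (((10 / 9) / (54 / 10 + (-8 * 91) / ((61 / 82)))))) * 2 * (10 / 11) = -5342994 / 3355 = -1592.55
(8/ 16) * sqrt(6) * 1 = sqrt(6)/ 2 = 1.22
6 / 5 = 1.20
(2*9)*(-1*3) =-54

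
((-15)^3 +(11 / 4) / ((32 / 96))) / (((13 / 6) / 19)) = -29523.81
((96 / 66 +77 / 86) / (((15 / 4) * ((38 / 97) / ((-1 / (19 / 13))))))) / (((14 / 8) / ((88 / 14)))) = -786864 / 200165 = -3.93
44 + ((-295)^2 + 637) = 87706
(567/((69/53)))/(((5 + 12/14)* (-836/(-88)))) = 140238/17917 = 7.83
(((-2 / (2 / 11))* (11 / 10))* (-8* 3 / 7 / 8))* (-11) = -3993 / 70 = -57.04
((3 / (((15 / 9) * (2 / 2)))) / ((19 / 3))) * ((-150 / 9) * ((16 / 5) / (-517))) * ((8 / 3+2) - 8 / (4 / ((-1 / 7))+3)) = 3264 / 22325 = 0.15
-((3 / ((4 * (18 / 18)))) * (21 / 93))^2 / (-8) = 441 / 123008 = 0.00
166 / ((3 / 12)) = 664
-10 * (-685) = 6850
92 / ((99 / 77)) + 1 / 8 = 71.68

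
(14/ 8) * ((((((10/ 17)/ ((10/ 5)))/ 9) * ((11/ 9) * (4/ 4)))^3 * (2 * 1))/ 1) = 1164625/ 5221939266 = 0.00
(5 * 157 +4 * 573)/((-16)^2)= 3077/256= 12.02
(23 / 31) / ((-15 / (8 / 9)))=-184 / 4185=-0.04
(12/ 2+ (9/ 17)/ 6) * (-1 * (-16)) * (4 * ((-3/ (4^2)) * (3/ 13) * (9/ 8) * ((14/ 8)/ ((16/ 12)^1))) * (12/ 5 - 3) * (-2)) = -29.87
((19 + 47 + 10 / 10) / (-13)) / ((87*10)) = -67 / 11310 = -0.01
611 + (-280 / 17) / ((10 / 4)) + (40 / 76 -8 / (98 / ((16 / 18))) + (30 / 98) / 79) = 6806593466 / 11252997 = 604.87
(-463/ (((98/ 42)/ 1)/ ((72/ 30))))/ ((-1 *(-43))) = -16668/ 1505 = -11.08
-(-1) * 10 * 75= 750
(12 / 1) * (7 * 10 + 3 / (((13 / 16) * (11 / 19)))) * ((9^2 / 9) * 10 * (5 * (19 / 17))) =1120597200 / 2431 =460961.42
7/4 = 1.75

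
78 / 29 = 2.69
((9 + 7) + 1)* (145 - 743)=-10166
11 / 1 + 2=13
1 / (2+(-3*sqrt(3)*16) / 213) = 0.62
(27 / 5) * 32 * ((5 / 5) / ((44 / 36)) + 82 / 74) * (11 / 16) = 42336 / 185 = 228.84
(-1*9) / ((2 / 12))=-54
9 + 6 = 15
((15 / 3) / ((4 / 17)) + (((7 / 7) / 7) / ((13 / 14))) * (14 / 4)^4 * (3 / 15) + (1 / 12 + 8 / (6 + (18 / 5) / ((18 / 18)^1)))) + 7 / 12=14231 / 520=27.37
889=889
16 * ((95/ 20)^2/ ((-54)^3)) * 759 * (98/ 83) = -4475317/ 2178252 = -2.05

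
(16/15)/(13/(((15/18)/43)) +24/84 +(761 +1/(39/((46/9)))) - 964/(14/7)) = 13104/11673413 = 0.00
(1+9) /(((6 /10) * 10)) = 5 /3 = 1.67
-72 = -72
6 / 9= 0.67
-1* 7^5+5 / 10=-33613 / 2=-16806.50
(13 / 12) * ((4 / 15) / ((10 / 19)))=247 / 450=0.55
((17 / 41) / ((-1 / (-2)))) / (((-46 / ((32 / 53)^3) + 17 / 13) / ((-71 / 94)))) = 257081344 / 85242184265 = 0.00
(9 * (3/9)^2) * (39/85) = 39/85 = 0.46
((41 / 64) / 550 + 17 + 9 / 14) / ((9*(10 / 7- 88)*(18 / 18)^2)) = -4347487 / 191980800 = -0.02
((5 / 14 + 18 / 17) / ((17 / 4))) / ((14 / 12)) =4044 / 14161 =0.29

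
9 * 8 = 72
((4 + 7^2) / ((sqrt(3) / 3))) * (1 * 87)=4611 * sqrt(3)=7986.49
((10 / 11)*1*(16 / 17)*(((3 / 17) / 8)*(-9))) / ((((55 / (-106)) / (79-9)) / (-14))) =-11219040 / 34969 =-320.83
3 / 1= 3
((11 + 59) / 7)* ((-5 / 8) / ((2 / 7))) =-175 / 8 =-21.88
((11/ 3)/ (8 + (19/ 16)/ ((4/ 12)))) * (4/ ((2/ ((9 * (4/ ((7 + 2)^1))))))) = 1408/ 555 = 2.54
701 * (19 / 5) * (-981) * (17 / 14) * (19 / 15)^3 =-169280853913 / 26250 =-6448794.43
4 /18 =2 /9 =0.22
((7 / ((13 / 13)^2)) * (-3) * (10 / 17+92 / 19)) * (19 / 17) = -36834 / 289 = -127.45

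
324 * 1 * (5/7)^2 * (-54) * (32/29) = -13996800/1421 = -9849.96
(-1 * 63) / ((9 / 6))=-42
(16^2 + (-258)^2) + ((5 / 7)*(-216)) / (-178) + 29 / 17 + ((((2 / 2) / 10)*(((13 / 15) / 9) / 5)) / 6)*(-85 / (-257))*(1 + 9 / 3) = 368314073274086 / 5511821175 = 66822.57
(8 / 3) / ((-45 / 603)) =-536 / 15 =-35.73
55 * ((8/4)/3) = 110/3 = 36.67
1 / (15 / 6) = 2 / 5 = 0.40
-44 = -44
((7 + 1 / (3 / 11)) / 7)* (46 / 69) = 64 / 63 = 1.02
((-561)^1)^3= -176558481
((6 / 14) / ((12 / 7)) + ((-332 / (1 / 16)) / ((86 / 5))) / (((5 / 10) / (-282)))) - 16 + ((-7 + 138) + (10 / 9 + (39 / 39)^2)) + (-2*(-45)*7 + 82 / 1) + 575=175588.55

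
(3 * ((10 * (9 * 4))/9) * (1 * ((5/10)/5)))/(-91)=-12/91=-0.13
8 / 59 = 0.14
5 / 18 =0.28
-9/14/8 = -9/112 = -0.08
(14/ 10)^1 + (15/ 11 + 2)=262/ 55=4.76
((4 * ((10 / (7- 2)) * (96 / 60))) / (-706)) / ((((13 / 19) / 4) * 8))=-304 / 22945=-0.01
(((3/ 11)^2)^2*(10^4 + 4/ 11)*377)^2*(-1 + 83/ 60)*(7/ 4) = 37848993204932530803/ 129687123005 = 291848506.84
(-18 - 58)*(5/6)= -190/3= -63.33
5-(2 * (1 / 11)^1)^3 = 6647 / 1331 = 4.99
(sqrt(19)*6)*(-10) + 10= 10 - 60*sqrt(19)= -251.53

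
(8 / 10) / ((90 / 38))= 0.34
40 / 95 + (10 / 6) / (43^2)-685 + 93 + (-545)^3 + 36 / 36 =-17060936167417 / 105393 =-161879215.58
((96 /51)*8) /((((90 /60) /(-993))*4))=-42368 /17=-2492.24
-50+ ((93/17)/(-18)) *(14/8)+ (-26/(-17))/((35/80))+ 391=982361/2856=343.96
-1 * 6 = -6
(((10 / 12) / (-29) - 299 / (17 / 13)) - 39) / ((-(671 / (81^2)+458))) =1731633795 / 2963530474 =0.58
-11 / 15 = -0.73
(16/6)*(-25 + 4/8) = -196/3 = -65.33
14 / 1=14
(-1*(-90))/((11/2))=180/11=16.36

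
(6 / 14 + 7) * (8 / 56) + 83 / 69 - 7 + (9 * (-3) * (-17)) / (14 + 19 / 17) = 22266859 / 868917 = 25.63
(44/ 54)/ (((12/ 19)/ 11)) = 2299/ 162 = 14.19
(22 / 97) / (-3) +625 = 181853 / 291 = 624.92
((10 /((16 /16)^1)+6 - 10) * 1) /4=3 /2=1.50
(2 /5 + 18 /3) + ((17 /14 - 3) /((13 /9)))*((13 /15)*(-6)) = 449 /35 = 12.83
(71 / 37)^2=5041 / 1369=3.68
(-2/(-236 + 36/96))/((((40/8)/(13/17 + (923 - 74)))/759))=175432224/160225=1094.91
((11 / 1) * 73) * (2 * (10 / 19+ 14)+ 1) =458513 / 19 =24132.26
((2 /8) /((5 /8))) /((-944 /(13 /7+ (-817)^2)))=-1168109 /4130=-282.84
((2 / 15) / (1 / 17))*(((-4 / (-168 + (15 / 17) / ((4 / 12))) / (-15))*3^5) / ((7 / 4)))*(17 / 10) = -707472 / 819875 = -0.86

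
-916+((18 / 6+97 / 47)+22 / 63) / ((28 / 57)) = -6252511 / 6909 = -904.98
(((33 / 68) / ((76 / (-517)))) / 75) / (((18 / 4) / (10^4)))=-97.82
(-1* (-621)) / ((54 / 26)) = 299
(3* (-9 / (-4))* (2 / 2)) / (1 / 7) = 189 / 4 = 47.25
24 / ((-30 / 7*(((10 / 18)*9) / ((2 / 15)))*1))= -56 / 375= -0.15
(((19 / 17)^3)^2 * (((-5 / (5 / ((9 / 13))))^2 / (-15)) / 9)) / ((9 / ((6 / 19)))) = -4952198 / 20396245805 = -0.00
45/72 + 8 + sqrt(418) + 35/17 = 1453/136 + sqrt(418) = 31.13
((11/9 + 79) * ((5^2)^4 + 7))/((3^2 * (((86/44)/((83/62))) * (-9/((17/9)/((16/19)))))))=-5198264000831/8745813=-594371.73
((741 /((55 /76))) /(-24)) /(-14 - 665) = 4693 /74690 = 0.06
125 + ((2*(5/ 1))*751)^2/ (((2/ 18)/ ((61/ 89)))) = 30963666025/ 89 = 347906359.83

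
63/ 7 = 9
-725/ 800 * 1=-29/ 32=-0.91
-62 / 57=-1.09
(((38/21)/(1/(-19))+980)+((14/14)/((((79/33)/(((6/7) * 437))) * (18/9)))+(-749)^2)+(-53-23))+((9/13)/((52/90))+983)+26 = 562959.05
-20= -20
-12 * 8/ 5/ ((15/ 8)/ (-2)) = 512/ 25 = 20.48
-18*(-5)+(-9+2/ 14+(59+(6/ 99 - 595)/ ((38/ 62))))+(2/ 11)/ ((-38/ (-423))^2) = -12251173/ 15162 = -808.02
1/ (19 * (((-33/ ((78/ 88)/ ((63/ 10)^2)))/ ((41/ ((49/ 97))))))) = -1292525/ 447111819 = -0.00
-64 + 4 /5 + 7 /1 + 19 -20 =-286 /5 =-57.20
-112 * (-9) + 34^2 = 2164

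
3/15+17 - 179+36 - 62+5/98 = -187.75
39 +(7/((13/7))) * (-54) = -2139/13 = -164.54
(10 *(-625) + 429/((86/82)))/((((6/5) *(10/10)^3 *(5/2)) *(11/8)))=-2009288/1419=-1415.99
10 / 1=10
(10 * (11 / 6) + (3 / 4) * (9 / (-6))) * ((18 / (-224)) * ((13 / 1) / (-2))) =2301 / 256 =8.99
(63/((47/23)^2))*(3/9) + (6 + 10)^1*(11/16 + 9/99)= 424832/24299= 17.48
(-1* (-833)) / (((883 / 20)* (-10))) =-1666 / 883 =-1.89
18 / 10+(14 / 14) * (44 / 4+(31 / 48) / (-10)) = 6113 / 480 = 12.74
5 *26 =130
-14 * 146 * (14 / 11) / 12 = -7154 / 33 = -216.79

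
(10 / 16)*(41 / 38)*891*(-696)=-15890985 / 38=-418183.82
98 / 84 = 7 / 6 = 1.17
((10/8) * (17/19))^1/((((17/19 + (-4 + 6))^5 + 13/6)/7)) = 232622985/6103791074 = 0.04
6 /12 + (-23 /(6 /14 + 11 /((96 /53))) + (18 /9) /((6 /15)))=17147 /8738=1.96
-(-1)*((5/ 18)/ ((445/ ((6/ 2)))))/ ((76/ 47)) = 47/ 40584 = 0.00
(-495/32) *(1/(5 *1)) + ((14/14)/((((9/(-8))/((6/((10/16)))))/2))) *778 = -6374861/480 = -13280.96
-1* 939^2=-881721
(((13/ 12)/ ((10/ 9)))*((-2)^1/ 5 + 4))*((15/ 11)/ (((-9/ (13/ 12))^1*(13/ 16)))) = -39/ 55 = -0.71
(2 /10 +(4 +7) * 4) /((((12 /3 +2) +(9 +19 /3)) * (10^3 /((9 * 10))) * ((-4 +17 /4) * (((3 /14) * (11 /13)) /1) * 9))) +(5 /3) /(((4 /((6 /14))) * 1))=0.64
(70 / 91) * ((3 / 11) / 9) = 10 / 429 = 0.02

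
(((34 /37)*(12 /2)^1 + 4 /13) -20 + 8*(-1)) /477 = -3556 /76479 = -0.05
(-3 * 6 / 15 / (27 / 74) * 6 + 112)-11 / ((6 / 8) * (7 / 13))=2276 / 35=65.03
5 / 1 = 5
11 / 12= 0.92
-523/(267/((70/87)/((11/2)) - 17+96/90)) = 39507943/1277595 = 30.92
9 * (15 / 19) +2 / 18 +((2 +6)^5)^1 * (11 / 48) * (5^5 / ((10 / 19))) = 7624321234 / 171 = 44586673.88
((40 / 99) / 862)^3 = 8000 / 77685040104309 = 0.00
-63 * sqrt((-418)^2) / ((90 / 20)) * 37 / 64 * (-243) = 13153833 / 16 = 822114.56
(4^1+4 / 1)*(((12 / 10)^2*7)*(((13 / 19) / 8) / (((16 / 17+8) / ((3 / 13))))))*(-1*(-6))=9639 / 9025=1.07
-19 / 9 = -2.11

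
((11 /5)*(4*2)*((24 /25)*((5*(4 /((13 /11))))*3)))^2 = 77720518656 /105625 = 735815.56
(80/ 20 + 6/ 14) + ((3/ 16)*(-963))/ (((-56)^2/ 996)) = -663809/ 12544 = -52.92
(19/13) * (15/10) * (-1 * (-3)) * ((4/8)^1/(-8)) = -171/416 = -0.41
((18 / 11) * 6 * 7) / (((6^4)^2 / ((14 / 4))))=0.00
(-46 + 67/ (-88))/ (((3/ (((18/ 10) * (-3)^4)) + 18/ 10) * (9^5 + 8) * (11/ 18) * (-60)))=2999835/ 252907586624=0.00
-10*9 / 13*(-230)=20700 / 13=1592.31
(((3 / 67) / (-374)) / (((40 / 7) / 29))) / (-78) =203 / 26060320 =0.00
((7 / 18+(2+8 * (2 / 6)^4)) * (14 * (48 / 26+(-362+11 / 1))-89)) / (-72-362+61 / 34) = 34098481 / 1190295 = 28.65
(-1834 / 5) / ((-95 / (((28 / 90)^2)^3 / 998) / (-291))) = -669744697664 / 656066682421875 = -0.00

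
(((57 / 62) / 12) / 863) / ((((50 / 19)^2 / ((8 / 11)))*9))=6859 / 6621367500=0.00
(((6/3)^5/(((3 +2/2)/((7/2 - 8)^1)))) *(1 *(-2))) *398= 28656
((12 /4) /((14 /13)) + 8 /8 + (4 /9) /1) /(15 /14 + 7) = 533 /1017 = 0.52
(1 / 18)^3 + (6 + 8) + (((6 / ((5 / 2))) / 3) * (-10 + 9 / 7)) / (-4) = 3213467 / 204120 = 15.74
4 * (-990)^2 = 3920400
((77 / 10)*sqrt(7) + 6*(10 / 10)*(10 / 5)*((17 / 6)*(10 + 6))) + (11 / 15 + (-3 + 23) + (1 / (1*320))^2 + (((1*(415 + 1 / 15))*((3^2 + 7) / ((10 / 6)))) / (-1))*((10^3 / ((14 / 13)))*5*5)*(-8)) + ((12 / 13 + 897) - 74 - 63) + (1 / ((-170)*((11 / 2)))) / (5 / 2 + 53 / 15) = 77*sqrt(7) / 10 + 700193324075613146791 / 946199654400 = 740005917.46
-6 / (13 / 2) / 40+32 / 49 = 4013 / 6370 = 0.63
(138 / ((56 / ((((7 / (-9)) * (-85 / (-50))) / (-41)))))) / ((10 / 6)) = 391 / 8200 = 0.05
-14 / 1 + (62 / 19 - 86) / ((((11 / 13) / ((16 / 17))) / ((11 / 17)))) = -403850 / 5491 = -73.55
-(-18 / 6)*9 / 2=13.50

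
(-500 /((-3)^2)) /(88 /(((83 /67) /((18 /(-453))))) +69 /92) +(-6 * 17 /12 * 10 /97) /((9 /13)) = 463317395 /18141813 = 25.54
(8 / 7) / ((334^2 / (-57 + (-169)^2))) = 8144 / 27889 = 0.29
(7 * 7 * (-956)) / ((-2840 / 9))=105399 / 710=148.45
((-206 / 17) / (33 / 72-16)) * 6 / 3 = 9888 / 6341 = 1.56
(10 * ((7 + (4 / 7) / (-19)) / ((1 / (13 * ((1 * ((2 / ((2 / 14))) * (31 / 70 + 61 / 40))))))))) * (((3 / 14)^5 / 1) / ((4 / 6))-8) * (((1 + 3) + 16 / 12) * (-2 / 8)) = 1002358776315 / 3764768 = 266247.16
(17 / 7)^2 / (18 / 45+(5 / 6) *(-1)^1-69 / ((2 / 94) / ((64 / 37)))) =-320790 / 305125009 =-0.00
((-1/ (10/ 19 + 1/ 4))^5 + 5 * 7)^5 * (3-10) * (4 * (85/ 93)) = -4561381652450872474483260003993043213440540171826329540/ 5789778975665430014846530942270507350031366469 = -787833468.54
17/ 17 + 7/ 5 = 12/ 5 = 2.40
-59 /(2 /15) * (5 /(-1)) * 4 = 8850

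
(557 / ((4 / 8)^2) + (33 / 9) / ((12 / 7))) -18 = 79637 / 36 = 2212.14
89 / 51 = 1.75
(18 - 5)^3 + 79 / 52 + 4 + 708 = 151347 / 52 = 2910.52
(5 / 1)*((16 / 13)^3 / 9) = 1.04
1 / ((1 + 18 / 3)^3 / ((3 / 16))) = 3 / 5488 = 0.00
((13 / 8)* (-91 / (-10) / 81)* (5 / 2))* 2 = 1183 / 1296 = 0.91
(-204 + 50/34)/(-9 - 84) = 3443/1581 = 2.18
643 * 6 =3858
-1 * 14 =-14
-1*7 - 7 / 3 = -28 / 3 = -9.33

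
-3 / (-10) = 3 / 10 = 0.30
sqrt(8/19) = 2 * sqrt(38)/19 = 0.65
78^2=6084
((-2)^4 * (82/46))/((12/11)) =1804/69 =26.14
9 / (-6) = -3 / 2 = -1.50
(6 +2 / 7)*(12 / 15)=176 / 35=5.03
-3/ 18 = -1/ 6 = -0.17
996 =996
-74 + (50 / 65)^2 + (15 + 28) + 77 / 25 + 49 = 91563 / 4225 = 21.67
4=4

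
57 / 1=57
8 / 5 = 1.60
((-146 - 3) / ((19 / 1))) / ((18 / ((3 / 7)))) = -149 / 798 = -0.19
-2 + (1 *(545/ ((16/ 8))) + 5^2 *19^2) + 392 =19375/ 2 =9687.50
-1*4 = -4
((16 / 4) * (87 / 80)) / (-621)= -29 / 4140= -0.01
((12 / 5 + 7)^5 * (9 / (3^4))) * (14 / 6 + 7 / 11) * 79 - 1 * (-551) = 1776100441069 / 928125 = 1913643.57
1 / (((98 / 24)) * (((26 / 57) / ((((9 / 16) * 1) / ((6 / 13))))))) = 513 / 784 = 0.65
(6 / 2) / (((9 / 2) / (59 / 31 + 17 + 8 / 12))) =3640 / 279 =13.05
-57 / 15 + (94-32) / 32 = -149 / 80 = -1.86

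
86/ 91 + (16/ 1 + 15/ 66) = 34379/ 2002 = 17.17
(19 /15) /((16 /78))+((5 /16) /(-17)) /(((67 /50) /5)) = 34776 /5695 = 6.11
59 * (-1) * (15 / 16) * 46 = -20355 / 8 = -2544.38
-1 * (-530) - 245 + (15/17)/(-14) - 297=-2871/238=-12.06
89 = 89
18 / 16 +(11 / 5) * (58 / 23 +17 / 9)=89659 / 8280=10.83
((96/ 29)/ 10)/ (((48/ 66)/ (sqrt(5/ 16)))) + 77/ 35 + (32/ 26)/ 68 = 33 * sqrt(5)/ 290 + 2451/ 1105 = 2.47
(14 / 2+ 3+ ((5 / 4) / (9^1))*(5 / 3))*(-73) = -746.90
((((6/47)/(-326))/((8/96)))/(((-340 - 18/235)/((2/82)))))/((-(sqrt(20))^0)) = -90/267045997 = -0.00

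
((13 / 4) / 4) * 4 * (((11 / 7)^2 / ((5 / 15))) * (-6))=-144.46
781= 781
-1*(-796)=796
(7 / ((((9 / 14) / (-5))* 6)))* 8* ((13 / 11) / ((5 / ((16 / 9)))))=-81536 / 2673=-30.50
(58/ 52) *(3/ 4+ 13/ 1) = 1595/ 104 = 15.34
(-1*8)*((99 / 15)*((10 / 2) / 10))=-132 / 5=-26.40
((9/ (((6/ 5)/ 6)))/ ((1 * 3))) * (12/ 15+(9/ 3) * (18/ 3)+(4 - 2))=312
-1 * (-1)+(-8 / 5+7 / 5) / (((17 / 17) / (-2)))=7 / 5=1.40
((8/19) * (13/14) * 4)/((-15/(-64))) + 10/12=9983/1330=7.51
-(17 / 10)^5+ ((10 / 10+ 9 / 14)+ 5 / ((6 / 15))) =-38999 / 700000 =-0.06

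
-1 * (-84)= 84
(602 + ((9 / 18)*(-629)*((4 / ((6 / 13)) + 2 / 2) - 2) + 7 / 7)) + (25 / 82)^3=-2990848841 / 1654104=-1808.14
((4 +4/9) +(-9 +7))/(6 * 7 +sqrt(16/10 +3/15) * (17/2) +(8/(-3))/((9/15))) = 148720/2074199-20196 * sqrt(5)/2074199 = 0.05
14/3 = 4.67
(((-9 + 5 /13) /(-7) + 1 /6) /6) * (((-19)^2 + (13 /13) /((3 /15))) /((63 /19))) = 126331 /4914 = 25.71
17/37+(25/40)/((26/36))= 2549/1924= 1.32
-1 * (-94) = 94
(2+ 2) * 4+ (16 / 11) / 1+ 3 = 225 / 11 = 20.45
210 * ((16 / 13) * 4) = 13440 / 13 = 1033.85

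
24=24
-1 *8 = -8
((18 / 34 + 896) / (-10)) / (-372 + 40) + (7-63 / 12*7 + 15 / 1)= -817249 / 56440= -14.48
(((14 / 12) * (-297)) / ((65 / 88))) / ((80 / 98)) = -373527 / 650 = -574.66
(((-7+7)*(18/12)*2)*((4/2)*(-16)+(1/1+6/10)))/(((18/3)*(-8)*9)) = 0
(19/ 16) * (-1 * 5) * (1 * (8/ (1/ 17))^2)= -109820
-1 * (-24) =24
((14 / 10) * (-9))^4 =15752961 / 625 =25204.74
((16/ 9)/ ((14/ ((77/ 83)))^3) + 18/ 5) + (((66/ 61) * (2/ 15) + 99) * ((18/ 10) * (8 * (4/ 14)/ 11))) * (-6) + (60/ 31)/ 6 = -372221148417938/ 1702967516775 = -218.57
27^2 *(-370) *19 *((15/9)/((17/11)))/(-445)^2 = -3758238/134657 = -27.91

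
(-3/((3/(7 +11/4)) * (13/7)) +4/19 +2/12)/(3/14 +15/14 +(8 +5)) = -7777/22800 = -0.34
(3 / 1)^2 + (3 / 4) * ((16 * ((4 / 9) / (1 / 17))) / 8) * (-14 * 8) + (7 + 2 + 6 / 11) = -41276 / 33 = -1250.79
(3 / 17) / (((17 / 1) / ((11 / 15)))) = 11 / 1445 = 0.01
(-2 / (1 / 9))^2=324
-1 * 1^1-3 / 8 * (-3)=1 / 8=0.12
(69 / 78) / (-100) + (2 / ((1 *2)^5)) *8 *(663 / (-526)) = -436999 / 683800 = -0.64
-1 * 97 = -97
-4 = -4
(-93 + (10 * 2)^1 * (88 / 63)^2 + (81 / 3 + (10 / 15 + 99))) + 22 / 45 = 1452217 / 19845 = 73.18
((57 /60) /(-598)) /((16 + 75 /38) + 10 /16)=-361 /4226365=-0.00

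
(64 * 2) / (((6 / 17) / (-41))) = -44608 / 3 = -14869.33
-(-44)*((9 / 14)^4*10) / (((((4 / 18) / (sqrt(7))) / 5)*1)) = 16238475*sqrt(7) / 9604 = 4473.45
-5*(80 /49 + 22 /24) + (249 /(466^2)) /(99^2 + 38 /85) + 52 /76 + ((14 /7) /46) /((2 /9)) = -11.87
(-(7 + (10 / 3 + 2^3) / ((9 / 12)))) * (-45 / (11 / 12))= 11940 / 11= 1085.45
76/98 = 38/49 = 0.78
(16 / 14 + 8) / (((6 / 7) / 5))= 160 / 3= 53.33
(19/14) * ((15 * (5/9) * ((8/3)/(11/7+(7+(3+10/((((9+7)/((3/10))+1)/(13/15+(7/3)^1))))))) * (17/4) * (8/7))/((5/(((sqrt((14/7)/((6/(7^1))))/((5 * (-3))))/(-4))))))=105298 * sqrt(21)/7867125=0.06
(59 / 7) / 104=0.08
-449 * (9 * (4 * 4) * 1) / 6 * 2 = -21552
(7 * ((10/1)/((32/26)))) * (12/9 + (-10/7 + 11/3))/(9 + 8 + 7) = 1625/192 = 8.46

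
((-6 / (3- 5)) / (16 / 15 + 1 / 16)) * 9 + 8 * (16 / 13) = 118928 / 3523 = 33.76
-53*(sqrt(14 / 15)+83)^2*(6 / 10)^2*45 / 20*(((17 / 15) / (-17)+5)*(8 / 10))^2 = -359937282864 / 78125 - 578134176*sqrt(210) / 78125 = -4714435.11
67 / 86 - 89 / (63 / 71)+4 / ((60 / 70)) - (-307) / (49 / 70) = 1862251 / 5418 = 343.72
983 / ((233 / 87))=85521 / 233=367.04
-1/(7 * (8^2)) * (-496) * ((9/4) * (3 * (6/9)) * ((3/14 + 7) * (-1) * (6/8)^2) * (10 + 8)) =-2282499/6272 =-363.92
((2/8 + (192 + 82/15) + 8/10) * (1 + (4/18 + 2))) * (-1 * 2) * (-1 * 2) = 2558.66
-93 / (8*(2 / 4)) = -93 / 4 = -23.25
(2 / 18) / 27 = 1 / 243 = 0.00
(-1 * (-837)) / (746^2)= 0.00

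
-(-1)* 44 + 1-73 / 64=2807 / 64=43.86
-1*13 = -13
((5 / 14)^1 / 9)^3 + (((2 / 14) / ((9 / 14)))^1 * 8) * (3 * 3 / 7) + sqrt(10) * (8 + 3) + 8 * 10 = 11 * sqrt(10) + 164602493 / 2000376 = 117.07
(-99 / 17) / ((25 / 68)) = -396 / 25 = -15.84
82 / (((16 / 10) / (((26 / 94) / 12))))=1.18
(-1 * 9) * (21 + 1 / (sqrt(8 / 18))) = -405 / 2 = -202.50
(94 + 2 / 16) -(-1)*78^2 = 49425 / 8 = 6178.12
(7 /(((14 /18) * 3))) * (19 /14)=57 /14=4.07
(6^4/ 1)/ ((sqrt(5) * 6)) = 216 * sqrt(5)/ 5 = 96.60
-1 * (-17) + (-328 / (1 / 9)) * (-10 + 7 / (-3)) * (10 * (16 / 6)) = 970897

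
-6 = -6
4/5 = 0.80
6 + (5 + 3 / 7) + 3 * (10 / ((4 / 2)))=185 / 7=26.43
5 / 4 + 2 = 13 / 4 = 3.25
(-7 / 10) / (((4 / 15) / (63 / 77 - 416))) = 95907 / 88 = 1089.85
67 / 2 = 33.50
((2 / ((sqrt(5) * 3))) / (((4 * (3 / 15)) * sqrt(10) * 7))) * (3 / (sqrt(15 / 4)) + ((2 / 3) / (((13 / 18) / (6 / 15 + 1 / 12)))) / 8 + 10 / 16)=0.04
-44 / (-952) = 11 / 238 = 0.05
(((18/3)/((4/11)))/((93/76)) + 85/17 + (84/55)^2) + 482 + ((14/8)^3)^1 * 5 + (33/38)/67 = 4046364188917/7640036800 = 529.63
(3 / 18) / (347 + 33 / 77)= 7 / 14592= 0.00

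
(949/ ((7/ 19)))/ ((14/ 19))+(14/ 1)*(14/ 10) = 1722549/ 490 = 3515.41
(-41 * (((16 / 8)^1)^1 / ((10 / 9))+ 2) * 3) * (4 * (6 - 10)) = 7478.40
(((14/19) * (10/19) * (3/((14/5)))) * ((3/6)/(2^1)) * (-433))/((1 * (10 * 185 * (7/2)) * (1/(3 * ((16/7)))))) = -31176/654493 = -0.05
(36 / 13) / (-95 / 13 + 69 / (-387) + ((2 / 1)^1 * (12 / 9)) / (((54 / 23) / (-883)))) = -62694 / 22874941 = -0.00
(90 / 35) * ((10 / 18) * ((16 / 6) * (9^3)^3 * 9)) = 92980917360 / 7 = 13282988194.29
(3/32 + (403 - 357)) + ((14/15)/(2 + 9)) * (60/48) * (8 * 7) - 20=33827/1056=32.03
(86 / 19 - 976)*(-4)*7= 516824 / 19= 27201.26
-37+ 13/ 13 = -36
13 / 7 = 1.86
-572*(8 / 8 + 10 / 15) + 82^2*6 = 118172 / 3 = 39390.67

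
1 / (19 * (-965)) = -1 / 18335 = -0.00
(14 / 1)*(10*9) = 1260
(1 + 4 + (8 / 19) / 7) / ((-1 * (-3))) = 673 / 399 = 1.69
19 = 19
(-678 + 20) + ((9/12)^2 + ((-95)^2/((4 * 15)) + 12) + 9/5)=-118373/240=-493.22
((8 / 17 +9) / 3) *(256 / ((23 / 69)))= 41216 / 17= 2424.47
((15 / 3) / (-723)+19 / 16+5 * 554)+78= 32959321 / 11568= 2849.18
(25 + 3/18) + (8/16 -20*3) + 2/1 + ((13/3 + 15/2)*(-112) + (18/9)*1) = -4067/3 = -1355.67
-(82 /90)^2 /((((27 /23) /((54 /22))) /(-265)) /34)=69670726 /4455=15638.77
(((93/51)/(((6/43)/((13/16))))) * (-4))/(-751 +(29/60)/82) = 3552445/62813147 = 0.06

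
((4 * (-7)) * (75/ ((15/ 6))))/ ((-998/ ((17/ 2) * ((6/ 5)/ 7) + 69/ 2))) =15102/ 499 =30.26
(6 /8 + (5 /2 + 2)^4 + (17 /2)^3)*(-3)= -49197 /16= -3074.81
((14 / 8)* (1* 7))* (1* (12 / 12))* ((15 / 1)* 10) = 3675 / 2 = 1837.50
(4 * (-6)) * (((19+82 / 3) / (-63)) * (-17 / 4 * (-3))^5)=5328723321 / 896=5947235.85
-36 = -36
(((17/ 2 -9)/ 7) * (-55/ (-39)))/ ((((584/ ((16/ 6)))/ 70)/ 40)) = -11000/ 8541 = -1.29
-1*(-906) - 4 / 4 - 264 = 641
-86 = -86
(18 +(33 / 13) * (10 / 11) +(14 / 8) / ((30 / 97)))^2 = 674.23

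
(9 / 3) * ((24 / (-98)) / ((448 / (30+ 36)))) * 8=-297 / 343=-0.87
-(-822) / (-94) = -411 / 47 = -8.74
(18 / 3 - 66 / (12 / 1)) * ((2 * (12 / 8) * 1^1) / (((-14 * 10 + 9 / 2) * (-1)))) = 3 / 271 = 0.01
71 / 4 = 17.75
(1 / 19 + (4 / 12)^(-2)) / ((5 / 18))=32.59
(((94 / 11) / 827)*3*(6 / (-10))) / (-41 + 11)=141 / 227425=0.00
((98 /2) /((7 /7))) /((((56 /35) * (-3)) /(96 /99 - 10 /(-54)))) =-84035 /7128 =-11.79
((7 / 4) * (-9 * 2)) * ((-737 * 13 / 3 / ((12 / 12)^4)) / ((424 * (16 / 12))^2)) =1810809 / 5752832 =0.31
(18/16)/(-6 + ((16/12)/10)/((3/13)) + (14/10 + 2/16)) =-405/1403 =-0.29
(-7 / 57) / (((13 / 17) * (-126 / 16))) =136 / 6669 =0.02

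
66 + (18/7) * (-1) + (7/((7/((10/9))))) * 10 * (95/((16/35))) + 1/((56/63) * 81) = 398575/168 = 2372.47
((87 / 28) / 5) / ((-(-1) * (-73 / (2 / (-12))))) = 29 / 20440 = 0.00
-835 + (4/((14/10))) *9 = -5665/7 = -809.29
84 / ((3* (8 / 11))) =77 / 2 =38.50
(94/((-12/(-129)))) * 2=2021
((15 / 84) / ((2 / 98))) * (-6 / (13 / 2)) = -105 / 13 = -8.08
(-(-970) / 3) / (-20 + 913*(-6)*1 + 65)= -970 / 16299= -0.06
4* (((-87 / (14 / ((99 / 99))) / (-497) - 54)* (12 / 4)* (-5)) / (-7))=-11269350 / 24353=-462.75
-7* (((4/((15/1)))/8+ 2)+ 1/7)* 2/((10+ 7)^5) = -457/21297855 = -0.00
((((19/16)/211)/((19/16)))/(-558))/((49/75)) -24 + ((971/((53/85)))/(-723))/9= -24.24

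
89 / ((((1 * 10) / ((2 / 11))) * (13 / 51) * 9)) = 1513 / 2145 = 0.71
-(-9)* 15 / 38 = 135 / 38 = 3.55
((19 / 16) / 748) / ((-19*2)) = -1 / 23936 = -0.00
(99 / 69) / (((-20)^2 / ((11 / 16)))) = 363 / 147200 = 0.00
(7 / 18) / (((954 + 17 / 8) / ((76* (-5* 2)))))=-21280 / 68841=-0.31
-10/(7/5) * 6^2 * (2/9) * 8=-3200/7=-457.14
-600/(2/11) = -3300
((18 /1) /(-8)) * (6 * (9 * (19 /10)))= -4617 /20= -230.85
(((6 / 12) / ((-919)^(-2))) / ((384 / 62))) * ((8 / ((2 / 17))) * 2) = 9272575.98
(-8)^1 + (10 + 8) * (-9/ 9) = -26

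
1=1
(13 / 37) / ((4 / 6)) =39 / 74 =0.53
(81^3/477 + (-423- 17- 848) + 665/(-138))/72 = -1306915/526608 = -2.48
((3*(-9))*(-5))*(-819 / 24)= -36855 / 8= -4606.88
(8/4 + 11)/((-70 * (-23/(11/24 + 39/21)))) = 0.02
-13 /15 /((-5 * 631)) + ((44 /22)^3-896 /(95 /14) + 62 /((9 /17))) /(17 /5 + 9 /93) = -1448780264 /731029275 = -1.98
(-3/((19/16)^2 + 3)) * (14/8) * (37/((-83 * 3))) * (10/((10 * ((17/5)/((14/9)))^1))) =1160320/14337171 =0.08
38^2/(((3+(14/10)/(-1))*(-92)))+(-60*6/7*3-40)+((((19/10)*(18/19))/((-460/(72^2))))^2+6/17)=207.75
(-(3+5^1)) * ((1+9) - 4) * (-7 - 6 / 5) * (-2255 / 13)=-887568 / 13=-68274.46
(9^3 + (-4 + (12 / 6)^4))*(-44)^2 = 1434576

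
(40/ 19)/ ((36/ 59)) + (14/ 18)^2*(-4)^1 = 1586/ 1539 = 1.03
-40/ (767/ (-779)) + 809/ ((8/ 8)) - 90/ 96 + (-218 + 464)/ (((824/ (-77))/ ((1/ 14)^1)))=1070680107/ 1264016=847.05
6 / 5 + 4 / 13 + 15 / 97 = 10481 / 6305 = 1.66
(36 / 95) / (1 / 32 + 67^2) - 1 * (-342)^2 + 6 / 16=-1418810877131 / 12130360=-116963.62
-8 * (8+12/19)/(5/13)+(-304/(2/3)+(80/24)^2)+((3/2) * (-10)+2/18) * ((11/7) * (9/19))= -3803518/5985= -635.51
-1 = -1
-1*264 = -264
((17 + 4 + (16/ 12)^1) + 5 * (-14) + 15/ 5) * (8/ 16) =-67/ 3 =-22.33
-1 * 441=-441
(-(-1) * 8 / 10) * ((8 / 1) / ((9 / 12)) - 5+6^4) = 3124 / 3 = 1041.33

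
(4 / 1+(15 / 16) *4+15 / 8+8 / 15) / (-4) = -2.54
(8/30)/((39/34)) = 0.23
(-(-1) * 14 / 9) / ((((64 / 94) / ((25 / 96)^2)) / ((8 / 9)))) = 205625 / 1492992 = 0.14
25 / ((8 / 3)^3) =675 / 512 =1.32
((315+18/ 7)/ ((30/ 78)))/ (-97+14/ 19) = -549081/ 64015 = -8.58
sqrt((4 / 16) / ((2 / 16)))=sqrt(2)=1.41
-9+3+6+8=8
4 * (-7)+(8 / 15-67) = -1417 / 15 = -94.47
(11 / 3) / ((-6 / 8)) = -4.89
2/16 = 0.12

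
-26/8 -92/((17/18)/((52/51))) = -118573/1156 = -102.57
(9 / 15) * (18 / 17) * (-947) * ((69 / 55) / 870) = -588087 / 677875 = -0.87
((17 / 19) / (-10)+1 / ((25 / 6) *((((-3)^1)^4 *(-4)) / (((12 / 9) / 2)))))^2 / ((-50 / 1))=-47927929 / 296065125000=-0.00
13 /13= 1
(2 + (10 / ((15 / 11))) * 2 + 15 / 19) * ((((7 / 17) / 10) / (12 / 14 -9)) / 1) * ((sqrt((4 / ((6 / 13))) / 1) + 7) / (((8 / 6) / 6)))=-3.95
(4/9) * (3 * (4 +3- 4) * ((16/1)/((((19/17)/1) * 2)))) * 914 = 497216/19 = 26169.26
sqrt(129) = 11.36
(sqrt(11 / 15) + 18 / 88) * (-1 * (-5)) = 45 / 44 + sqrt(165) / 3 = 5.30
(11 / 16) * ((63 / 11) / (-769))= -63 / 12304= -0.01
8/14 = 4/7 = 0.57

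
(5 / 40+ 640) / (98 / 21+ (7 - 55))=-14.77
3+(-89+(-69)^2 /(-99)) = -1475 /11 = -134.09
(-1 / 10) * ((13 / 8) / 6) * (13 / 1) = -169 / 480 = -0.35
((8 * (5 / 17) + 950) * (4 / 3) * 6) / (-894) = -64760 / 7599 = -8.52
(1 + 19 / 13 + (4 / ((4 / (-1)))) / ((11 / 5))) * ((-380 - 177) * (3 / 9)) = -159859 / 429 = -372.63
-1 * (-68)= 68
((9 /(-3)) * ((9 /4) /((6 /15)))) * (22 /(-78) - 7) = 3195 /26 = 122.88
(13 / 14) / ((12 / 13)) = 169 / 168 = 1.01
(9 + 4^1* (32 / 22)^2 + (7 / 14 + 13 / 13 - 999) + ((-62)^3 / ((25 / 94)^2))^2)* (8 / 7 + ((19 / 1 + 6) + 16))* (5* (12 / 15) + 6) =63318253749589156594517 / 13234375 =4784378087336134.62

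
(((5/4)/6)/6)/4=5/576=0.01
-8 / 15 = -0.53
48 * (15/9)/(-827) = -80/827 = -0.10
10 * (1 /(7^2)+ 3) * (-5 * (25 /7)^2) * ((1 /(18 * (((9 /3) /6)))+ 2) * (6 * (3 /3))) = -175750000 /7203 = -24399.56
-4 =-4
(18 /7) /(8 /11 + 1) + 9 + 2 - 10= 2.49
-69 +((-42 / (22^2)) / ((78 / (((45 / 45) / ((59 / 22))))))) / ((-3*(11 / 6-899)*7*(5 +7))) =-37604755189 / 544996452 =-69.00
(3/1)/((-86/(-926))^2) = 347.81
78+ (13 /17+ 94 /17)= 1433 /17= 84.29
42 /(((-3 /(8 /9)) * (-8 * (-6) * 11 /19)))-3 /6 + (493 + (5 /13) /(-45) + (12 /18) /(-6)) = 3798703 /7722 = 491.93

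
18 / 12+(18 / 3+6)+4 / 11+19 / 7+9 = 3939 / 154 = 25.58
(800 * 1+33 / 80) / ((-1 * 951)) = -64033 / 76080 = -0.84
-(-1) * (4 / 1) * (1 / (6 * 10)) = 1 / 15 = 0.07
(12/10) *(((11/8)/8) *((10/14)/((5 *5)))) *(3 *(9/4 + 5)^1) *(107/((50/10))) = 307197/112000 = 2.74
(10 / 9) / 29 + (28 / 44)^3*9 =819017 / 347391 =2.36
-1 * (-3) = 3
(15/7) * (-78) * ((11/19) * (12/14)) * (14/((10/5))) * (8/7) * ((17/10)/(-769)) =1050192/715939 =1.47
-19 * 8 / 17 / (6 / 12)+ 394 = 6394 / 17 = 376.12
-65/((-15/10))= 130/3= 43.33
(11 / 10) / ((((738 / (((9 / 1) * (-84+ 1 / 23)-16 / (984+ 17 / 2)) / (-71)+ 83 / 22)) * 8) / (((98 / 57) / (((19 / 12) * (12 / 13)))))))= 654837297569 / 207262866981600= 0.00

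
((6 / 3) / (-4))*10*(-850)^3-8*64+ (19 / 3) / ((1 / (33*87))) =3070642671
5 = 5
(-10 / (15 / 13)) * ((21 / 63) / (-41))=26 / 369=0.07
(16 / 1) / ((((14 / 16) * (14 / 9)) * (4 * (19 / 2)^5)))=4608 / 121328851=0.00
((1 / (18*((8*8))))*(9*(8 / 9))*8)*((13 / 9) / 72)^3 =2197 / 4897760256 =0.00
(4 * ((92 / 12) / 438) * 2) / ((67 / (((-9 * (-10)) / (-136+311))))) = 0.00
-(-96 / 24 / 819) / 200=1 / 40950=0.00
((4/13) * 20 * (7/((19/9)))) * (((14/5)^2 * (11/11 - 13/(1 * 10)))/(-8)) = 37044/6175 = 6.00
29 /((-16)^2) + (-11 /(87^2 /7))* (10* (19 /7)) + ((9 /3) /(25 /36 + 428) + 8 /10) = 96313645673 /149519842560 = 0.64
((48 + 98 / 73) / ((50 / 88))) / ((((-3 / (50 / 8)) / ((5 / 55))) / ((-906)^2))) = -985550424 / 73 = -13500690.74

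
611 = 611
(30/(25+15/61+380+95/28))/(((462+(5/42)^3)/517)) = 392534227008/4778029768571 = 0.08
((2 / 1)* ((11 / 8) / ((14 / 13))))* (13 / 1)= 1859 / 56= 33.20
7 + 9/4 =37/4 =9.25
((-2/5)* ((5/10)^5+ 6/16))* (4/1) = -13/20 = -0.65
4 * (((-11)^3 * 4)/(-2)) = 10648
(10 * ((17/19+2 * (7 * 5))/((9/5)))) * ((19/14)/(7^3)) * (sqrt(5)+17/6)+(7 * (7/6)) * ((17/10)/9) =11225 * sqrt(5)/7203+7724783/1296540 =9.44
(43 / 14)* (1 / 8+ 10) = 3483 / 112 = 31.10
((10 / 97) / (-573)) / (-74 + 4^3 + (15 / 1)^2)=-2 / 2389983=-0.00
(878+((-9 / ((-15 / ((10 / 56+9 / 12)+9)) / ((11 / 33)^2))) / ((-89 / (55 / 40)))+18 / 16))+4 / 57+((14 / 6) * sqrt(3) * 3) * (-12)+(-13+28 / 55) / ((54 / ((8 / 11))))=181295342357 / 206247888 - 84 * sqrt(3)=733.52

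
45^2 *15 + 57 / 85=2581932 / 85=30375.67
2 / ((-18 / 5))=-5 / 9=-0.56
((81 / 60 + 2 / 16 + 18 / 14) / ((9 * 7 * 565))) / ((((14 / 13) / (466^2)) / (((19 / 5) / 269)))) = 10365453059 / 46917769500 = 0.22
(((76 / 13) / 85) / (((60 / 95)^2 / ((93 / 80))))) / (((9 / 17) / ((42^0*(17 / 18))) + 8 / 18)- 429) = -10844079 / 23154872000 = -0.00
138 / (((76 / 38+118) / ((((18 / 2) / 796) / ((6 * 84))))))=23 / 891520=0.00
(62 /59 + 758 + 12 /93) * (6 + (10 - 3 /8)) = 43391875 /3658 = 11862.19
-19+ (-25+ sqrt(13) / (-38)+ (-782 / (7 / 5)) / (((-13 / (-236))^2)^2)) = -12129002463348 / 199927- sqrt(13) / 38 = -60667155.92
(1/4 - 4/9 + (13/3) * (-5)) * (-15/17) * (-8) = -7870/51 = -154.31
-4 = -4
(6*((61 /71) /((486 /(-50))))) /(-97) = 3050 /557847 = 0.01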